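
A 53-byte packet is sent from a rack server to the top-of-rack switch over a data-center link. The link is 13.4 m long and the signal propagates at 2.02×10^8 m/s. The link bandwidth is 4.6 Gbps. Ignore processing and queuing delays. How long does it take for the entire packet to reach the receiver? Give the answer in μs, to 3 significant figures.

L = 53 × 8 = 424 bits.
Transmission delay = L/R = 424 / 4600000000 = 0.0921739 μs.
Propagation delay = d/s = 13.4 m / 202000000 m/s = 0.0663366 μs.
Total = 0.159 μs.

0.159 μs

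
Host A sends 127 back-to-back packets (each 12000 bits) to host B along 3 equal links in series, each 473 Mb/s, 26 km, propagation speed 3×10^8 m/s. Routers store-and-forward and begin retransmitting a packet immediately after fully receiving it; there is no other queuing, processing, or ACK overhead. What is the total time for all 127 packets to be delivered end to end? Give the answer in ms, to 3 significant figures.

Per-hop transmission t_tx = L/R = 12000/473000000 = 0.02537 ms.
Per-hop propagation t_prop = 26000/300000000 = 0.0866667 ms.
Pipeline fill: first packet needs 3·t_tx to clear all hops; remaining 126 packets each add one t_tx.
Total = (3+127-1)·t_tx + 3·t_prop = 129·0.02537 + 3·0.0866667 = 3.53 ms.

3.53 ms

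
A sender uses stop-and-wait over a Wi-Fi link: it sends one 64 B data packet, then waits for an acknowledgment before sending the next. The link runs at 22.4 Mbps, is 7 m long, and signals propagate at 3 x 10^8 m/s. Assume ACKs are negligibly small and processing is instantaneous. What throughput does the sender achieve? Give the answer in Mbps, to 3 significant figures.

t_tx = L/R = 512/22400000 = 2.28571e-05 s.
t_prop = 7/300000000 = 2.33333e-08 s; RTT = 4.66667e-08 s.
Cycle = t_tx + RTT = 2.29038e-05 s.
Throughput = L / cycle = 512 / 2.29038e-05 = 22.4 Mbps.

22.4 Mbps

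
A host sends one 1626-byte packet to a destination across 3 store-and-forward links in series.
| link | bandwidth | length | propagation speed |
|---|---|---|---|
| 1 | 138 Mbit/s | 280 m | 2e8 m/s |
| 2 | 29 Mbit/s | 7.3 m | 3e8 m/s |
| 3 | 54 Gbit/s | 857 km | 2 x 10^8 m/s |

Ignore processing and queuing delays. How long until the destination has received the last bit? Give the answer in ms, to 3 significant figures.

L = 1626 × 8 = 13008 bits.
Transmission delays (L/R per hop): 0.0942609, 0.448552, 0.000240889 ms; sum = 0.543053 ms.
Propagation delays (d/s per hop): 0.0014, 2.43333e-05, 4.285 ms; sum = 4.28642 ms.
End-to-end = 4.83 ms.

4.83 ms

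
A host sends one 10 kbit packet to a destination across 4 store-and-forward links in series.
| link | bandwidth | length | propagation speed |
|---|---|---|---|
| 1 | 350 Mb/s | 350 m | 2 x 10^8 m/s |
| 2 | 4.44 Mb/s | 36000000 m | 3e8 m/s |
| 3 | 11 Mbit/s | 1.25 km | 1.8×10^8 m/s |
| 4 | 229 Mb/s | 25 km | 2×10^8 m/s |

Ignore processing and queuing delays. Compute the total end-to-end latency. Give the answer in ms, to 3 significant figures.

L = 10000 bits.
Transmission delays (L/R per hop): 0.0285714, 2.25225, 0.909091, 0.0436681 ms; sum = 3.23358 ms.
Propagation delays (d/s per hop): 0.00175, 120, 0.00694444, 0.125 ms; sum = 120.134 ms.
End-to-end = 123 ms.

123 ms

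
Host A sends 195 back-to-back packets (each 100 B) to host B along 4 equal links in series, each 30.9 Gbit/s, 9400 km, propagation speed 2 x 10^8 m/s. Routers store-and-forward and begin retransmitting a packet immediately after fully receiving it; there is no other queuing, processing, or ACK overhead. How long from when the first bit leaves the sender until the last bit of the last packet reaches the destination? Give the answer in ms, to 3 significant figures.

188 ms

Per-hop transmission t_tx = L/R = 800/30900000000 = 2.589e-05 ms.
Per-hop propagation t_prop = 9400000/200000000 = 47 ms.
Pipeline fill: first packet needs 4·t_tx to clear all hops; remaining 194 packets each add one t_tx.
Total = (4+195-1)·t_tx + 4·t_prop = 198·2.589e-05 + 4·47 = 188 ms.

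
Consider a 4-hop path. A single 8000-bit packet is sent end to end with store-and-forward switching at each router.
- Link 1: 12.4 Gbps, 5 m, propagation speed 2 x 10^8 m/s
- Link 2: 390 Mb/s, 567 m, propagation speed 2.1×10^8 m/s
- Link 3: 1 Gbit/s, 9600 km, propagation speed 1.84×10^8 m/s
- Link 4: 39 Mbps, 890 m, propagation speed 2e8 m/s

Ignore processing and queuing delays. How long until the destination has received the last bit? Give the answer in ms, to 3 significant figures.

52.4 ms

Transmission delays (L/R per hop): 0.000645161, 0.0205128, 0.008, 0.205128 ms; sum = 0.234286 ms.
Propagation delays (d/s per hop): 2.5e-05, 0.0027, 52.1739, 0.00445 ms; sum = 52.1811 ms.
End-to-end = 52.4 ms.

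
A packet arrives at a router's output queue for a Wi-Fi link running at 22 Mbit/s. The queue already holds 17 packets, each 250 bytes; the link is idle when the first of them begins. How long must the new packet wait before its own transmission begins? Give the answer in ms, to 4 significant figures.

Each queued packet: L/R = 2000/22000000 = 0.0909091 ms.
17 queued → 1.54545 ms.
Queuing delay = 1.545 ms.

1.545 ms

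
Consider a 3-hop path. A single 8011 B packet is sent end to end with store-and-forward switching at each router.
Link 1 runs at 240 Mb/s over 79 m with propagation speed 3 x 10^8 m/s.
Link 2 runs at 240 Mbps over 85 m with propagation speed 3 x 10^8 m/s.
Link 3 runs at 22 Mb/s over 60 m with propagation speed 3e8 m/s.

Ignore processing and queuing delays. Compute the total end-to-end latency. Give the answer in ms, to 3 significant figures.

L = 8011 × 8 = 64088 bits.
Transmission delays (L/R per hop): 0.267033, 0.267033, 2.91309 ms; sum = 3.44716 ms.
Propagation delays (d/s per hop): 0.000263333, 0.000283333, 0.0002 ms; sum = 0.000746667 ms.
End-to-end = 3.45 ms.

3.45 ms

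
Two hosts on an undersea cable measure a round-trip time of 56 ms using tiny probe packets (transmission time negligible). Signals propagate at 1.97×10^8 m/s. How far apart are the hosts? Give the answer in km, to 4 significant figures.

One-way propagation = RTT/2 = 28 ms.
d = s × t = 197000000 × 0.028 = 5516 km.

5516 km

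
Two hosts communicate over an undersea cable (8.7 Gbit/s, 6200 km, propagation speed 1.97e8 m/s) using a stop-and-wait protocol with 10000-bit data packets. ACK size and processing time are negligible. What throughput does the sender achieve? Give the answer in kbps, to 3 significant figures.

159 kbps

t_tx = L/R = 10000/8700000000 = 1.14943e-06 s.
t_prop = 6200000/197000000 = 0.0314721 s; RTT = 0.0629442 s.
Cycle = t_tx + RTT = 0.0629453 s.
Throughput = L / cycle = 10000 / 0.0629453 = 159 kbps.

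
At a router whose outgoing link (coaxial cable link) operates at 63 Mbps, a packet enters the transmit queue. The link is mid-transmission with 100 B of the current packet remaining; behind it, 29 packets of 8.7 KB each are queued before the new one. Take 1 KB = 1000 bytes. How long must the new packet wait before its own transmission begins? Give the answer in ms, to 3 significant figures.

32.1 ms

Each queued packet: L/R = 69600/63000000 = 1.10476 ms.
29 queued → 32.0381 ms.
Plus remaining 800 bits of current packet: 0.0126984 ms.
Queuing delay = 32.1 ms.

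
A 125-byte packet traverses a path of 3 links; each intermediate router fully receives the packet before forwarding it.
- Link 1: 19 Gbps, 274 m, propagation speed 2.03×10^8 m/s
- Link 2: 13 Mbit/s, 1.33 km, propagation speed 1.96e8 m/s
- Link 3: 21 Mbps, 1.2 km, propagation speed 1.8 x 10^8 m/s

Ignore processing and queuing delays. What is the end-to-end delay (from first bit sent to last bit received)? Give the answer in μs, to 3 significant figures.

L = 125 × 8 = 1000 bits.
Transmission delays (L/R per hop): 0.0526316, 76.9231, 47.619 μs; sum = 124.595 μs.
Propagation delays (d/s per hop): 1.34975, 6.78571, 6.66667 μs; sum = 14.8021 μs.
End-to-end = 139 μs.

139 μs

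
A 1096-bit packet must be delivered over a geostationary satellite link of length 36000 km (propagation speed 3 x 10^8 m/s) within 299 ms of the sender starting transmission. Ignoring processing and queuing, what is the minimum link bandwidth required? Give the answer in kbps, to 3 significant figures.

6.12 kbps

Propagation delay = 36000000 / 300000000 = 120 ms.
Transmission budget = 299 − 120 = 179 ms.
R ≥ L / t_tx = 1096 bits / 0.179 s = 6.12 kbps.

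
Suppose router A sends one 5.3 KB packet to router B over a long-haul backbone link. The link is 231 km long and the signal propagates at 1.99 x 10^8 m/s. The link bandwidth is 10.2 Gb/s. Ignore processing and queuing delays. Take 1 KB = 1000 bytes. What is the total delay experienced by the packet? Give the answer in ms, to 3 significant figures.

L = 42400 bits.
Transmission delay = L/R = 42400 / 10200000000 = 0.00415686 ms.
Propagation delay = d/s = 231000 m / 199000000 m/s = 1.1608 ms.
Total = 1.16 ms.

1.16 ms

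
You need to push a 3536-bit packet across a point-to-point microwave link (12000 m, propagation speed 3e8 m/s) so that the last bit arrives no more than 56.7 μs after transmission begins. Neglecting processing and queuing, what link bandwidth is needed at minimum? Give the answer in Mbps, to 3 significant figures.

Propagation delay = 12000 / 300000000 = 40 μs.
Transmission budget = 56.7 − 40 = 16.7 μs.
R ≥ L / t_tx = 3536 bits / 1.67e-05 s = 212 Mbps.

212 Mbps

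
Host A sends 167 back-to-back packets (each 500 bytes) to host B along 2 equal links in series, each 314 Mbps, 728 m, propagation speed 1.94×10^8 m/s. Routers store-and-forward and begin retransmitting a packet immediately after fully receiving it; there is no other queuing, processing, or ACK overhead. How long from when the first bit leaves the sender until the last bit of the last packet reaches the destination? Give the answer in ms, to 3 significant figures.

Per-hop transmission t_tx = L/R = 4000/314000000 = 0.0127389 ms.
Per-hop propagation t_prop = 728/194000000 = 0.00375258 ms.
Pipeline fill: first packet needs 2·t_tx to clear all hops; remaining 166 packets each add one t_tx.
Total = (2+167-1)·t_tx + 2·t_prop = 168·0.0127389 + 2·0.00375258 = 2.15 ms.

2.15 ms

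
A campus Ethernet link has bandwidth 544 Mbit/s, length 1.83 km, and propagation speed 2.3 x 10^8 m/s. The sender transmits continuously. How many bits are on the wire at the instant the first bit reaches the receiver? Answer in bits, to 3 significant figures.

Propagation delay = 1830 / 2.3e+08 = 7.95652e-06 s.
BDP = R × t_prop = 544000000 × 7.95652e-06 = 4328.35 bits.

4330 bits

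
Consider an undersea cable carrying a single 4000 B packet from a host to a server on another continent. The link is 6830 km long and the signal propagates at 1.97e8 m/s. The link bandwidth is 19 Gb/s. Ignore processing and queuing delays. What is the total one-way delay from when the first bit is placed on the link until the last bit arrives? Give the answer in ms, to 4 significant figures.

L = 4000 × 8 = 32000 bits.
Transmission delay = L/R = 32000 / 19000000000 = 0.00168421 ms.
Propagation delay = d/s = 6830000 m / 197000000 m/s = 34.6701 ms.
Total = 34.67 ms.

34.67 ms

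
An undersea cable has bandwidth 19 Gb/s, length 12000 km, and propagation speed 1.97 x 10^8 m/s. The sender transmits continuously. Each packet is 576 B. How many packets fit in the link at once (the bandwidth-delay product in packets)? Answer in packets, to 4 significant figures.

Propagation delay = 12000000 / 197000000 = 0.0609137 s.
BDP = R × t_prop = 19000000000 × 0.0609137 = 1157360000 bits.
In packets of 4608 bits: 251200 packets.

251200 packets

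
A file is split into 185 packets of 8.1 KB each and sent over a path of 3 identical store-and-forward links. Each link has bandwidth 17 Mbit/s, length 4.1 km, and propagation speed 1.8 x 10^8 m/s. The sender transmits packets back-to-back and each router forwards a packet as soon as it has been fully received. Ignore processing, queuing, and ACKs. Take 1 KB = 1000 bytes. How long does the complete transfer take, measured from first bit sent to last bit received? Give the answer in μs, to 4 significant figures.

712900 μs

Per-hop transmission t_tx = L/R = 64800/17000000 = 3811.76 μs.
Per-hop propagation t_prop = 4100/180000000 = 22.7778 μs.
Pipeline fill: first packet needs 3·t_tx to clear all hops; remaining 184 packets each add one t_tx.
Total = (3+185-1)·t_tx + 3·t_prop = 187·3811.76 + 3·22.7778 = 712900 μs.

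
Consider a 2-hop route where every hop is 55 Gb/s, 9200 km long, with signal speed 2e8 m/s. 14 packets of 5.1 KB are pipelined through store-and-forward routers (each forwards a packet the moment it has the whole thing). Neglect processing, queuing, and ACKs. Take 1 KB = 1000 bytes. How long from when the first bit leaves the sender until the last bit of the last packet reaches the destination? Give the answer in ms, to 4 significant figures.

92.01 ms

Per-hop transmission t_tx = L/R = 40800/55000000000 = 0.000741818 ms.
Per-hop propagation t_prop = 9200000/200000000 = 46 ms.
Pipeline fill: first packet needs 2·t_tx to clear all hops; remaining 13 packets each add one t_tx.
Total = (2+14-1)·t_tx + 2·t_prop = 15·0.000741818 + 2·46 = 92.01 ms.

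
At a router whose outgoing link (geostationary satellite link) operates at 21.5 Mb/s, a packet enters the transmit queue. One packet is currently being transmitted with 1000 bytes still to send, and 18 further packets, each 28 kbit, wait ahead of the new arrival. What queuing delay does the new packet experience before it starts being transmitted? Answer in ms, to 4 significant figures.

Each queued packet: L/R = 28000/21500000 = 1.30233 ms.
18 queued → 23.4419 ms.
Plus remaining 8000 bits of current packet: 0.372093 ms.
Queuing delay = 23.81 ms.

23.81 ms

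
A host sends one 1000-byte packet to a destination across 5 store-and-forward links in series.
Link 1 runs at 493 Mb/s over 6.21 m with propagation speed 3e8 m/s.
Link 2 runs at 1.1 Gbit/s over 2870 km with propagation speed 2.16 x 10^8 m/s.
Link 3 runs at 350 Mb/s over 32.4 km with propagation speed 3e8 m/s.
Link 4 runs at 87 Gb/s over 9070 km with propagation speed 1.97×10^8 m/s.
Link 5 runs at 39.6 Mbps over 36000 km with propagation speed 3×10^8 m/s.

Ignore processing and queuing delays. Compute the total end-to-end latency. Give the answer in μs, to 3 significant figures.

L = 1000 × 8 = 8000 bits.
Transmission delays (L/R per hop): 16.2272, 7.27273, 22.8571, 0.091954, 202.02 μs; sum = 248.469 μs.
Propagation delays (d/s per hop): 0.0207, 13287, 108, 46040.6, 120000 μs; sum = 179436 μs.
End-to-end = 180000 μs.

180000 μs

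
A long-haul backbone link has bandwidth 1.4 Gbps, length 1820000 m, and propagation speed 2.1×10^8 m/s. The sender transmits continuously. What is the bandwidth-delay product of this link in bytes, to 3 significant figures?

Propagation delay = 1820000 / 210000000 = 0.00866667 s.
BDP = R × t_prop = 1400000000 × 0.00866667 = 12133300 bits.
In bytes: 12133300/8 = 1520000 bytes.

1520000 bytes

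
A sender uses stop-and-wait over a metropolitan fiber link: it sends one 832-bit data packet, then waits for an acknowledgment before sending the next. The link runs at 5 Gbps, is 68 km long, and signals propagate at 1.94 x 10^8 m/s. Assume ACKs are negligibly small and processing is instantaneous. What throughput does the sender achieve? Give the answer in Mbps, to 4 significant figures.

t_tx = L/R = 832/5000000000 = 1.664e-07 s.
t_prop = 68000/194000000 = 0.000350515 s; RTT = 0.000701031 s.
Cycle = t_tx + RTT = 0.000701197 s.
Throughput = L / cycle = 832 / 0.000701197 = 1.187 Mbps.

1.187 Mbps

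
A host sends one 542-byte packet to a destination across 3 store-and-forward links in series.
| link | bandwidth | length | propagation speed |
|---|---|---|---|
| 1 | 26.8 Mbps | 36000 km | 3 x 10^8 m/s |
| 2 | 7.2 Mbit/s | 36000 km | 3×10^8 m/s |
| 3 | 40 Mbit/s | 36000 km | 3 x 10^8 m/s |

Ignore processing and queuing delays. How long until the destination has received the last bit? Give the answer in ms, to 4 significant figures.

360.9 ms

L = 542 × 8 = 4336 bits.
Transmission delays (L/R per hop): 0.161791, 0.602222, 0.1084 ms; sum = 0.872413 ms.
Propagation delays (d/s per hop): 120, 120, 120 ms; sum = 360 ms.
End-to-end = 360.9 ms.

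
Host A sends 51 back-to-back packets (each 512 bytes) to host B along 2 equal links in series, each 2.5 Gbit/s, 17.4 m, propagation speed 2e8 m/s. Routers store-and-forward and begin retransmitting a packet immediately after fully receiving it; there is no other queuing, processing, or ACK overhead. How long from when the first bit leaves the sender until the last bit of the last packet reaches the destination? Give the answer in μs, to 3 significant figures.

85.4 μs

Per-hop transmission t_tx = L/R = 4096/2500000000 = 1.6384 μs.
Per-hop propagation t_prop = 17.4/200000000 = 0.087 μs.
Pipeline fill: first packet needs 2·t_tx to clear all hops; remaining 50 packets each add one t_tx.
Total = (2+51-1)·t_tx + 2·t_prop = 52·1.6384 + 2·0.087 = 85.4 μs.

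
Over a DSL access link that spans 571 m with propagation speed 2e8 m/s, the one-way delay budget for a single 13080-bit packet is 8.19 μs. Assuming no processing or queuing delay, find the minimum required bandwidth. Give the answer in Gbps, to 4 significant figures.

2.452 Gbps

Propagation delay = 571 / 200000000 = 2.855 μs.
Transmission budget = 8.19 − 2.855 = 5.335 μs.
R ≥ L / t_tx = 13080 bits / 5.335e-06 s = 2.452 Gbps.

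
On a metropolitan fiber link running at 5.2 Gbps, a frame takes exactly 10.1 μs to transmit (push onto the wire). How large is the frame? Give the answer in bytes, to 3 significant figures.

L = R × t_tx = 5200000000 b/s × 1.01e-05 s = 52520 bits.
In bytes: 52520 / 8 = 6570 bytes.

6570 bytes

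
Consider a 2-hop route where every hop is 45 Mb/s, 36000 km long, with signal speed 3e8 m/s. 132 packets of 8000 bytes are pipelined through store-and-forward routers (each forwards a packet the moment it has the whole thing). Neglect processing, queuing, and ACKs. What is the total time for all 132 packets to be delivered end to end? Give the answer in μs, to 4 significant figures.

Per-hop transmission t_tx = L/R = 64000/45000000 = 1422.22 μs.
Per-hop propagation t_prop = 36000000/300000000 = 120000 μs.
Pipeline fill: first packet needs 2·t_tx to clear all hops; remaining 131 packets each add one t_tx.
Total = (2+132-1)·t_tx + 2·t_prop = 133·1422.22 + 2·120000 = 429200 μs.

429200 μs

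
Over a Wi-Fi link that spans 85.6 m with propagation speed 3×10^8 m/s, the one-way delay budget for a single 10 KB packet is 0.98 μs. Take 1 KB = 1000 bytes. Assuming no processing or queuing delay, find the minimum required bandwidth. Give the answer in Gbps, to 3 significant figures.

115 Gbps

L = 80000 bits.
Propagation delay = 85.6 / 300000000 = 0.285333 μs.
Transmission budget = 0.98 − 0.285333 = 0.694667 μs.
R ≥ L / t_tx = 80000 bits / 6.94667e-07 s = 115 Gbps.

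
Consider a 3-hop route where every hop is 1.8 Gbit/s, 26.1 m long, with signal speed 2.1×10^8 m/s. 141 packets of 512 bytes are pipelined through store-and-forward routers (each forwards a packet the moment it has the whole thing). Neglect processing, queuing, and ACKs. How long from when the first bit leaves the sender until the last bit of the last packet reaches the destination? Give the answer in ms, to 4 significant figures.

Per-hop transmission t_tx = L/R = 4096/1800000000 = 0.00227556 ms.
Per-hop propagation t_prop = 26.1/210000000 = 0.000124286 ms.
Pipeline fill: first packet needs 3·t_tx to clear all hops; remaining 140 packets each add one t_tx.
Total = (3+141-1)·t_tx + 3·t_prop = 143·0.00227556 + 3·0.000124286 = 0.3258 ms.

0.3258 ms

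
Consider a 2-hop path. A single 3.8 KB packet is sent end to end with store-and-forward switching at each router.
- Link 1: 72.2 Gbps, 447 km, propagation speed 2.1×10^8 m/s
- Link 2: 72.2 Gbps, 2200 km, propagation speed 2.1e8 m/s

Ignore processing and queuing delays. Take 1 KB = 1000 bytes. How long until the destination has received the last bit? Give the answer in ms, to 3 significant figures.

12.6 ms

L = 30400 bits.
Transmission delay per hop = L/R = 30400/72200000000 = 0.000421053 ms; 2 hops → 0.000842105 ms.
Propagation delays (d/s per hop): 2.12857, 10.4762 ms; sum = 12.6048 ms.
End-to-end = 12.6 ms.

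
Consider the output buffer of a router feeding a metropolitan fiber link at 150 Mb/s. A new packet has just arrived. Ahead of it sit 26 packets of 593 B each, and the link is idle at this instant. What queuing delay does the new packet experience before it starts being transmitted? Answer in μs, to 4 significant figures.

822.3 μs

Each queued packet: L/R = 4744/150000000 = 31.6267 μs.
26 queued → 822.293 μs.
Queuing delay = 822.3 μs.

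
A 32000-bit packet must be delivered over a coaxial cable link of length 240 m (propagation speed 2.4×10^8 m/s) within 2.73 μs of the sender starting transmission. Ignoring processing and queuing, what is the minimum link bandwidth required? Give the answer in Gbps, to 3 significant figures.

Propagation delay = 240 / 240000000 = 1 μs.
Transmission budget = 2.73 − 1 = 1.73 μs.
R ≥ L / t_tx = 32000 bits / 1.73e-06 s = 18.5 Gbps.

18.5 Gbps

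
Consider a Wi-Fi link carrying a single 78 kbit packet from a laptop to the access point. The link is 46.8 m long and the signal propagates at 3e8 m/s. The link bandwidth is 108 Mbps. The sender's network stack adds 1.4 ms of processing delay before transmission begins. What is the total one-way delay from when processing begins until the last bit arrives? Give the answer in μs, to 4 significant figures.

L = 78000 bits.
Transmission delay = L/R = 78000 / 108000000 = 722.222 μs.
Propagation delay = d/s = 46.8 m / 300000000 m/s = 0.156 μs.
Plus processing delay 1.4 ms = 1400 μs.
Total = 2122 μs.

2122 μs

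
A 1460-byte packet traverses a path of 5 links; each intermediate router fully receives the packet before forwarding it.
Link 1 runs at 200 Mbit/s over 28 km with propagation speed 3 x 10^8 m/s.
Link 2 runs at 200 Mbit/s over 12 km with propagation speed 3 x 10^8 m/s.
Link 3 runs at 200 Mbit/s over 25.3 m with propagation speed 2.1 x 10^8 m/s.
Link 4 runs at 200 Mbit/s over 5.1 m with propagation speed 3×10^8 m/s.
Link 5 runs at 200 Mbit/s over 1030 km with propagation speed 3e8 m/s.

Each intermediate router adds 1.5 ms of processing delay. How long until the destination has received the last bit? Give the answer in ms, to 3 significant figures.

L = 1460 × 8 = 11680 bits.
Transmission delay per hop = L/R = 11680/200000000 = 0.0584 ms; 5 hops → 0.292 ms.
Propagation delays (d/s per hop): 0.0933333, 0.04, 0.000120476, 1.7e-05, 3.43333 ms; sum = 3.5668 ms.
Processing at 4 router(s): 4 × 1.5 ms = 6 ms.
End-to-end = 9.86 ms.

9.86 ms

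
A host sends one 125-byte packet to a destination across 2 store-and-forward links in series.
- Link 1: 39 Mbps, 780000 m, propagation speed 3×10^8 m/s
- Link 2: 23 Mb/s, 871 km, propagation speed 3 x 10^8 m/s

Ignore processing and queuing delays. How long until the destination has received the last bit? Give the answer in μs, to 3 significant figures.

5570 μs

L = 125 × 8 = 1000 bits.
Transmission delays (L/R per hop): 25.641, 43.4783 μs; sum = 69.1193 μs.
Propagation delays (d/s per hop): 2600, 2903.33 μs; sum = 5503.33 μs.
End-to-end = 5570 μs.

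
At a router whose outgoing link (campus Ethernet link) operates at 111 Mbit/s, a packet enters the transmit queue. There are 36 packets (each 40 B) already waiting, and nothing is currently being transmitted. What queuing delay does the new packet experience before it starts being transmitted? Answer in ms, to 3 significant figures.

0.104 ms

Each queued packet: L/R = 320/111000000 = 0.00288288 ms.
36 queued → 0.103784 ms.
Queuing delay = 0.104 ms.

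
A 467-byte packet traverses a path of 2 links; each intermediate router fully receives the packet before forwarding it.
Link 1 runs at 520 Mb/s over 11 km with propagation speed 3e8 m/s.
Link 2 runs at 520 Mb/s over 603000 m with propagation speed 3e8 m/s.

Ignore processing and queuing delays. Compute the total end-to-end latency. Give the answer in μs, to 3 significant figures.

L = 467 × 8 = 3736 bits.
Transmission delay per hop = L/R = 3736/520000000 = 7.18462 μs; 2 hops → 14.3692 μs.
Propagation delays (d/s per hop): 36.6667, 2010 μs; sum = 2046.67 μs.
End-to-end = 2060 μs.

2060 μs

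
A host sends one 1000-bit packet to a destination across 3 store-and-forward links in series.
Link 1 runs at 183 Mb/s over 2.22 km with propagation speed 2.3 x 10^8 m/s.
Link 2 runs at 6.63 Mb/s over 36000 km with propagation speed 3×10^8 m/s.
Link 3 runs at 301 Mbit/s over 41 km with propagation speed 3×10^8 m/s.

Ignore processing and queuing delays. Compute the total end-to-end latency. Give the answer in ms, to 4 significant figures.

120.3 ms

Transmission delays (L/R per hop): 0.00546448, 0.15083, 0.00332226 ms; sum = 0.159616 ms.
Propagation delays (d/s per hop): 0.00965217, 120, 0.136667 ms; sum = 120.146 ms.
End-to-end = 120.3 ms.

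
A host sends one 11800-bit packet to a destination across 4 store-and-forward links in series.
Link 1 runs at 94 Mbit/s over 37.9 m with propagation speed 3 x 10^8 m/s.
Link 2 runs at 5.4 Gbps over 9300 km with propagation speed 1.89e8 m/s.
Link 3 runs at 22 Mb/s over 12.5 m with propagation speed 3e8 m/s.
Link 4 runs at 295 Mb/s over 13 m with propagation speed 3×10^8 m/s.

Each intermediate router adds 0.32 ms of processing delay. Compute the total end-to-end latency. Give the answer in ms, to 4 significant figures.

50.87 ms

Transmission delays (L/R per hop): 0.125532, 0.00218519, 0.536364, 0.04 ms; sum = 0.704081 ms.
Propagation delays (d/s per hop): 0.000126333, 49.2063, 4.16667e-05, 4.33333e-05 ms; sum = 49.2066 ms.
Processing at 3 router(s): 3 × 0.32 ms = 0.96 ms.
End-to-end = 50.87 ms.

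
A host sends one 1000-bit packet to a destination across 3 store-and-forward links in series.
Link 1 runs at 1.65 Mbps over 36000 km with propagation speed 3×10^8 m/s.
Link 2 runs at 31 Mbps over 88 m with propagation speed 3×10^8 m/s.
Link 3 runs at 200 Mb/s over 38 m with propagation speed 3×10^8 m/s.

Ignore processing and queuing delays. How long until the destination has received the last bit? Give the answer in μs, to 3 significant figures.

Transmission delays (L/R per hop): 606.061, 32.2581, 5 μs; sum = 643.319 μs.
Propagation delays (d/s per hop): 120000, 0.293333, 0.126667 μs; sum = 120000 μs.
End-to-end = 121000 μs.

121000 μs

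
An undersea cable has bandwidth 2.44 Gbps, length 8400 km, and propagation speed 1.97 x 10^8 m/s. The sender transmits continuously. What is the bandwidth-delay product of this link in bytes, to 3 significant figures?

13000000 bytes

Propagation delay = 8400000 / 197000000 = 0.0426396 s.
BDP = R × t_prop = 2440000000 × 0.0426396 = 104041000 bits.
In bytes: 104041000/8 = 13000000 bytes.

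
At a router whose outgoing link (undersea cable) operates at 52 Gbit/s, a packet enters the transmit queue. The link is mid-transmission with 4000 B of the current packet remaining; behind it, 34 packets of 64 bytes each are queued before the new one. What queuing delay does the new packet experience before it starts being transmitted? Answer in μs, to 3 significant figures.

0.950 μs

Each queued packet: L/R = 512/52000000000 = 0.00984615 μs.
34 queued → 0.334769 μs.
Plus remaining 32000 bits of current packet: 0.615385 μs.
Queuing delay = 0.950 μs.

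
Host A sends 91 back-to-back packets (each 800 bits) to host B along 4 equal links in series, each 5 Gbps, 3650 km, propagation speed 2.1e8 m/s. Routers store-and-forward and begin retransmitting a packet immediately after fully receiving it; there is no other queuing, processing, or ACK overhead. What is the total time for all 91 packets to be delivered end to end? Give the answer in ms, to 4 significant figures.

69.54 ms

Per-hop transmission t_tx = L/R = 800/5000000000 = 0.00016 ms.
Per-hop propagation t_prop = 3650000/210000000 = 17.381 ms.
Pipeline fill: first packet needs 4·t_tx to clear all hops; remaining 90 packets each add one t_tx.
Total = (4+91-1)·t_tx + 4·t_prop = 94·0.00016 + 4·17.381 = 69.54 ms.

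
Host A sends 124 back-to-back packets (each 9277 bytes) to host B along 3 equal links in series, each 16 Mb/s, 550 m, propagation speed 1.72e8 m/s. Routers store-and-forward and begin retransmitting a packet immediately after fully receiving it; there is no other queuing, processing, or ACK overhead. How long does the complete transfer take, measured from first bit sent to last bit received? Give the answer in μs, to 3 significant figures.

584000 μs

Per-hop transmission t_tx = L/R = 74216/16000000 = 4638.5 μs.
Per-hop propagation t_prop = 550/172000000 = 3.19767 μs.
Pipeline fill: first packet needs 3·t_tx to clear all hops; remaining 123 packets each add one t_tx.
Total = (3+124-1)·t_tx + 3·t_prop = 126·4638.5 + 3·3.19767 = 584000 μs.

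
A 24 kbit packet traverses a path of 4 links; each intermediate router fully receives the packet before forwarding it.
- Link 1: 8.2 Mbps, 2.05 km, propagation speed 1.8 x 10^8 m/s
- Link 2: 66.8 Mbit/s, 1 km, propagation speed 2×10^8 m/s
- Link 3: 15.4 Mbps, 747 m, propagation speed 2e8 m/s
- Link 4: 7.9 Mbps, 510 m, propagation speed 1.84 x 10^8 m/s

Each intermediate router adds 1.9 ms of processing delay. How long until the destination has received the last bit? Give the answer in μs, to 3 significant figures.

L = 24000 bits.
Transmission delays (L/R per hop): 2926.83, 359.281, 1558.44, 3037.97 μs; sum = 7882.53 μs.
Propagation delays (d/s per hop): 11.3889, 5, 3.735, 2.77174 μs; sum = 22.8956 μs.
Processing at 3 router(s): 3 × 1.9 ms = 5700 μs.
End-to-end = 13600 μs.

13600 μs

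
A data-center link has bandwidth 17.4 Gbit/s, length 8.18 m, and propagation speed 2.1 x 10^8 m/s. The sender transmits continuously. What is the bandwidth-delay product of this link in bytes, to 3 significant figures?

Propagation delay = 8.18 / 210000000 = 3.89524e-08 s.
BDP = R × t_prop = 17400000000 × 3.89524e-08 = 677.771 bits.
In bytes: 677.771/8 = 84.7 bytes.

84.7 bytes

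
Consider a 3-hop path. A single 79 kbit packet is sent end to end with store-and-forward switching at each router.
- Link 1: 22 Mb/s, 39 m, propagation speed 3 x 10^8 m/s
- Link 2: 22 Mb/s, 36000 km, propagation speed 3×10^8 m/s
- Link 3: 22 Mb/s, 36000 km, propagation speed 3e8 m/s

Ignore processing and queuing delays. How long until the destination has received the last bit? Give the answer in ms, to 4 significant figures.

250.8 ms

L = 79000 bits.
Transmission delay per hop = L/R = 79000/22000000 = 3.59091 ms; 3 hops → 10.7727 ms.
Propagation delays (d/s per hop): 0.00013, 120, 120 ms; sum = 240 ms.
End-to-end = 250.8 ms.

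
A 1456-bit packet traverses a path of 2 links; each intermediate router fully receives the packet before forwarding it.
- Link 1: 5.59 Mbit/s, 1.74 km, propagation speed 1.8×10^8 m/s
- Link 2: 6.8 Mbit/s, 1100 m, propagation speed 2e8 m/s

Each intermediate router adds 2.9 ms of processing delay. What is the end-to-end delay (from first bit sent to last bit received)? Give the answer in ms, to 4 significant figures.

3.390 ms

Transmission delays (L/R per hop): 0.260465, 0.214118 ms; sum = 0.474583 ms.
Propagation delays (d/s per hop): 0.00966667, 0.0055 ms; sum = 0.0151667 ms.
Processing at 1 router(s): 1 × 2.9 ms = 2.9 ms.
End-to-end = 3.390 ms.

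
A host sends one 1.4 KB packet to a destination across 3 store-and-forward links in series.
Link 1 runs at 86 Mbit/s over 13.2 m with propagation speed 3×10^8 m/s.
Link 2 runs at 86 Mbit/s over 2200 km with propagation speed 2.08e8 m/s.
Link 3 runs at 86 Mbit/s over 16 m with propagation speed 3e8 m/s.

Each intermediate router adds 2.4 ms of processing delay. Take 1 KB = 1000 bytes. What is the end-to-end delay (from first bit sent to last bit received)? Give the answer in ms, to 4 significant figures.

15.77 ms

L = 11200 bits.
Transmission delay per hop = L/R = 11200/86000000 = 0.130233 ms; 3 hops → 0.390698 ms.
Propagation delays (d/s per hop): 4.4e-05, 10.5769, 5.33333e-05 ms; sum = 10.577 ms.
Processing at 2 router(s): 2 × 2.4 ms = 4.8 ms.
End-to-end = 15.77 ms.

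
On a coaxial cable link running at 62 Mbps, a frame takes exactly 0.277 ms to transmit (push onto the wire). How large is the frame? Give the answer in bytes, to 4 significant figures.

2147 bytes

L = R × t_tx = 62000000 b/s × 0.000277 s = 17174 bits.
In bytes: 17174 / 8 = 2147 bytes.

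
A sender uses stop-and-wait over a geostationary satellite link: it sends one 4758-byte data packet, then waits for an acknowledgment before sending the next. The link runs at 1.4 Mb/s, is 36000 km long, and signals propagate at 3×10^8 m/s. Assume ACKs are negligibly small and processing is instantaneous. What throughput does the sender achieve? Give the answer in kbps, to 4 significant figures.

t_tx = L/R = 38064/1400000 = 0.0271886 s.
t_prop = 36000000/300000000 = 0.12 s; RTT = 0.24 s.
Cycle = t_tx + RTT = 0.267189 s.
Throughput = L / cycle = 38064 / 0.267189 = 142.5 kbps.

142.5 kbps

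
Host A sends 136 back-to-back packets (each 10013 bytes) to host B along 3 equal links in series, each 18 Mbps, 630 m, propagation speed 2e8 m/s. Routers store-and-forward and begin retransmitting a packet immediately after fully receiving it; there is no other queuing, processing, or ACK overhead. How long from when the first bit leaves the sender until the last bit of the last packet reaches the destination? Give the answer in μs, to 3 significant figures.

614000 μs

Per-hop transmission t_tx = L/R = 80104/18000000 = 4450.22 μs.
Per-hop propagation t_prop = 630/200000000 = 3.15 μs.
Pipeline fill: first packet needs 3·t_tx to clear all hops; remaining 135 packets each add one t_tx.
Total = (3+136-1)·t_tx + 3·t_prop = 138·4450.22 + 3·3.15 = 614000 μs.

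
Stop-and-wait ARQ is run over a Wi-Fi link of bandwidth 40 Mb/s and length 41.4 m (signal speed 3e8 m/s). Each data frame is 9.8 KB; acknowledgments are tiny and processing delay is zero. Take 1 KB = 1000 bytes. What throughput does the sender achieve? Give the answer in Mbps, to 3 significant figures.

40.0 Mbps

t_tx = L/R = 78400/40000000 = 0.00196 s.
t_prop = 41.4/300000000 = 1.38e-07 s; RTT = 2.76e-07 s.
Cycle = t_tx + RTT = 0.00196028 s.
Throughput = L / cycle = 78400 / 0.00196028 = 40.0 Mbps.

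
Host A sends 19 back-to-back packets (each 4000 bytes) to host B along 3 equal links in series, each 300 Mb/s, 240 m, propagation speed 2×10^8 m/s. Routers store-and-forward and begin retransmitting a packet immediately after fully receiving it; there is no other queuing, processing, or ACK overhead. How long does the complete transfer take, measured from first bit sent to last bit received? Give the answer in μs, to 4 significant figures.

Per-hop transmission t_tx = L/R = 32000/300000000 = 106.667 μs.
Per-hop propagation t_prop = 240/200000000 = 1.2 μs.
Pipeline fill: first packet needs 3·t_tx to clear all hops; remaining 18 packets each add one t_tx.
Total = (3+19-1)·t_tx + 3·t_prop = 21·106.667 + 3·1.2 = 2244 μs.

2244 μs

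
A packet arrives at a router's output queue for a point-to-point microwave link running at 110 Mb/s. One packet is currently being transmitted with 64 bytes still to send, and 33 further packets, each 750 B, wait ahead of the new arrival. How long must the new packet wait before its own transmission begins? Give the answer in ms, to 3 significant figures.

1.80 ms

Each queued packet: L/R = 6000/110000000 = 0.0545455 ms.
33 queued → 1.8 ms.
Plus remaining 512 bits of current packet: 0.00465455 ms.
Queuing delay = 1.80 ms.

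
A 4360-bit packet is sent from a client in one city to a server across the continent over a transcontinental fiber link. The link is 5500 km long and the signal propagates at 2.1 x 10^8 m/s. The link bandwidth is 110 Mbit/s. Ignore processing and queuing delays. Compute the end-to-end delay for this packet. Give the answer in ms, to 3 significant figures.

Transmission delay = L/R = 4360 / 110000000 = 0.0396364 ms.
Propagation delay = d/s = 5500000 m / 210000000 m/s = 26.1905 ms.
Total = 26.2 ms.

26.2 ms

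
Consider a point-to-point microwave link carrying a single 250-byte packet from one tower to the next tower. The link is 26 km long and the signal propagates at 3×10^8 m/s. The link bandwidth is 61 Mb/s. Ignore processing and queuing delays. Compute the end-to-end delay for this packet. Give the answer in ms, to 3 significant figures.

0.119 ms

L = 250 × 8 = 2000 bits.
Transmission delay = L/R = 2000 / 61000000 = 0.0327869 ms.
Propagation delay = d/s = 26000 m / 300000000 m/s = 0.0866667 ms.
Total = 0.119 ms.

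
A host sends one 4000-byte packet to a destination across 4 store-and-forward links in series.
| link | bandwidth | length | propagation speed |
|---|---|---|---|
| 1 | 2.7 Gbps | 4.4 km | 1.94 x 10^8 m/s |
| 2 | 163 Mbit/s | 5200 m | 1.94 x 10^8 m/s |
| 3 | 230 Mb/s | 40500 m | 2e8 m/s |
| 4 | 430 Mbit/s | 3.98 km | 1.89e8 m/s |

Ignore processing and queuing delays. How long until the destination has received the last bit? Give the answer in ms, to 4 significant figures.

0.6948 ms

L = 4000 × 8 = 32000 bits.
Transmission delays (L/R per hop): 0.0118519, 0.196319, 0.13913, 0.0744186 ms; sum = 0.42172 ms.
Propagation delays (d/s per hop): 0.0226804, 0.0268041, 0.2025, 0.0210582 ms; sum = 0.273043 ms.
End-to-end = 0.6948 ms.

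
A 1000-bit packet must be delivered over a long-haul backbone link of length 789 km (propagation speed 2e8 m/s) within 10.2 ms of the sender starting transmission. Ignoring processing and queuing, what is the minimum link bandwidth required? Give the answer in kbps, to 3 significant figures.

160 kbps

Propagation delay = 789000 / 200000000 = 3.945 ms.
Transmission budget = 10.2 − 3.945 = 6.255 ms.
R ≥ L / t_tx = 1000 bits / 0.006255 s = 160 kbps.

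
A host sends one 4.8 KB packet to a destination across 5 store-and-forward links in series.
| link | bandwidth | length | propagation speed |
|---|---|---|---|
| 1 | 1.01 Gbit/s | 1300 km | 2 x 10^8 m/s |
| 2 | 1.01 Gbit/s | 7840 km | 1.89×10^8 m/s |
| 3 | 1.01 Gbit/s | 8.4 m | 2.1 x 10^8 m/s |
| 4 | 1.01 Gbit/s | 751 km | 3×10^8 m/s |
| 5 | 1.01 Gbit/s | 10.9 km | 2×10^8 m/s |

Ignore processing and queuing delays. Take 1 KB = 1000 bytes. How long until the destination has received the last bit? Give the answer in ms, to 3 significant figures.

L = 38400 bits.
Transmission delay per hop = L/R = 38400/1010000000 = 0.0380198 ms; 5 hops → 0.190099 ms.
Propagation delays (d/s per hop): 6.5, 41.4815, 4e-05, 2.50333, 0.0545 ms; sum = 50.5394 ms.
End-to-end = 50.7 ms.

50.7 ms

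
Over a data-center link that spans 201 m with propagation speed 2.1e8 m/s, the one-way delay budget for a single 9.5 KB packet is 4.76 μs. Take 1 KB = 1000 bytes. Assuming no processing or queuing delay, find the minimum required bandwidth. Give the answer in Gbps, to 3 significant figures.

20.0 Gbps

L = 76000 bits.
Propagation delay = 201 / 210000000 = 0.957143 μs.
Transmission budget = 4.76 − 0.957143 = 3.80286 μs.
R ≥ L / t_tx = 76000 bits / 3.80286e-06 s = 20.0 Gbps.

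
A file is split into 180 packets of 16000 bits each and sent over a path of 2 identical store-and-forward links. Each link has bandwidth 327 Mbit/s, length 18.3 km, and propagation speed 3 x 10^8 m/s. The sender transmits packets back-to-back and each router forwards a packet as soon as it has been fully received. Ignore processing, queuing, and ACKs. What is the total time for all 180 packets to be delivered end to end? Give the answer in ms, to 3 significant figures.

Per-hop transmission t_tx = L/R = 16000/327000000 = 0.0489297 ms.
Per-hop propagation t_prop = 18300/300000000 = 0.061 ms.
Pipeline fill: first packet needs 2·t_tx to clear all hops; remaining 179 packets each add one t_tx.
Total = (2+180-1)·t_tx + 2·t_prop = 181·0.0489297 + 2·0.061 = 8.98 ms.

8.98 ms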